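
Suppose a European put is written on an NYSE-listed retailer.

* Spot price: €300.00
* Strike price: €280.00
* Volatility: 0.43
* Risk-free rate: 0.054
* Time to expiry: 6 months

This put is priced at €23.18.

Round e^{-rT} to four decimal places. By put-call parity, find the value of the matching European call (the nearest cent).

e^(−rT) = e^(−0.054·0.5) = 0.9734
Put-call parity: C − P = S − K·e^(−rT) = 300 − 280·0.9734 = 300 − 272.5520 = 27.4480
C = P + (C − P) = 23.18 + (27.4480) = 50.6280

€50.63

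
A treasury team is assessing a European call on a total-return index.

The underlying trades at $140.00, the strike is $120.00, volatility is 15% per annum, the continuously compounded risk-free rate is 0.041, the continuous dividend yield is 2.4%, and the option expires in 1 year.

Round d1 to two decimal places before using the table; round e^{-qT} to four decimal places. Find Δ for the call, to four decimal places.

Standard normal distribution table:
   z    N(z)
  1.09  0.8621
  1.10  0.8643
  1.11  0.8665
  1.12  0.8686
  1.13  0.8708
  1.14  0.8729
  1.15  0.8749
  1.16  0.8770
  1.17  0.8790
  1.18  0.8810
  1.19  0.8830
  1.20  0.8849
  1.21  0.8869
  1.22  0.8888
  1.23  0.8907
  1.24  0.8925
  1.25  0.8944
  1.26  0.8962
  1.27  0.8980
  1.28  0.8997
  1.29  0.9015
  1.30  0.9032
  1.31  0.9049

σ√T = 0.15·√1 = 0.1500
d₁ = [ln(140/120) + (0.041 − 0.024 + 0.15²/2)·1] / 0.1500 = [0.1542 + 0.0283] / 0.1500 = 1.2160 ⇒ 1.22
N(d₁) = N(1.22) = 0.8888
Δ_call = exp(−qT)·N(d₁) = 0.9763·0.8888 = 0.8677

0.8677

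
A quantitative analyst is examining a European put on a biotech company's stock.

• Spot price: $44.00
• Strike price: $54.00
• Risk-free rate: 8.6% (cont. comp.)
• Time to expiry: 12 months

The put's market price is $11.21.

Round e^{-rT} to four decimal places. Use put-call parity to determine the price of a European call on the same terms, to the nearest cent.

$5.66

exp(−rT) = exp(−0.086·1) = 0.9176
Put-call parity: C − P = S − K·e^(−rT) = 44 − 54·0.9176 = 44 − 49.5504 = -5.5504
C = P + (C − P) = 11.21 + (-5.5504) = 5.6596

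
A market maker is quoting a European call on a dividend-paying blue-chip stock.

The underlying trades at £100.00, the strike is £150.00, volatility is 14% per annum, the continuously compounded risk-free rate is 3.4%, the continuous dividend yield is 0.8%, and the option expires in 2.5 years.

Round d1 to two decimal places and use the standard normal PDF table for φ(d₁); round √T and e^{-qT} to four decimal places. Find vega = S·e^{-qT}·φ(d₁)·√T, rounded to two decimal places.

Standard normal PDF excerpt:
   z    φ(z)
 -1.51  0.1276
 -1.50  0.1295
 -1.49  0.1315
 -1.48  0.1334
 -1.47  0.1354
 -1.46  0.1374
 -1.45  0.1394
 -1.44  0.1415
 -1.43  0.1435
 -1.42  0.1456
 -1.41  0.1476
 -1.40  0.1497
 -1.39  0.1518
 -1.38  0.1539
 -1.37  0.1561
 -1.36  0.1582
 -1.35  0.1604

σ√T = 0.14 × 1.5811 = 0.2214
d₁ = [ln(100/150) + (0.034 − 0.008 + ½·0.14²)·2.5] / (σ√T) = (-0.4055 + 0.0895) / 0.2214 = -1.4274 ⇒ -1.43
√T = √2.5 = 1.5811
φ(d₁) = φ(-1.43) = 0.1435
e^(−qT) = e^(−0.008·2.5) = 0.9802
vega = S·e^(−qT)·φ(d₁)·√T = 100·0.9802·0.1435·1.5811 = 22.2395
(Vega is the same for a European call and put with the same parameters.)

22.24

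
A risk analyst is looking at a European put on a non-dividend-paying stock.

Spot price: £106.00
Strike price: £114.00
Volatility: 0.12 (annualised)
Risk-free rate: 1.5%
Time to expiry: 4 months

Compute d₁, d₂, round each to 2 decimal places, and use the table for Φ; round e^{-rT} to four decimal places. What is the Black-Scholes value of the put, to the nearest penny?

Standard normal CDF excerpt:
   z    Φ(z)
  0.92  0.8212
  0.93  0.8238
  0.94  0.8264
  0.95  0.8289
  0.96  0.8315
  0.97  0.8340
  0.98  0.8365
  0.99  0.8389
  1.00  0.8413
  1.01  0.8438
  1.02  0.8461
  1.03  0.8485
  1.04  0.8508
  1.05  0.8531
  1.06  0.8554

£8.11

T = 0.3333;  σ√T = 0.0693
d₁ = [ln(106/114) + (0.015 + 0.12²/2)·0.3333] / 0.0693 = [-0.0728 + 0.0074] / 0.0693 = -0.9434 which rounds to -0.94
d₂ = d₁ − σ√T = -0.9434 − 0.0693 = -1.0127 which rounds to -1.01
e^(−rT) = e^(−0.015·0.3333) = 0.9950
P = 114·0.9950·N(1.01) − 106·N(0.94) = 114·0.9950·0.8438 − 106·0.8264 = 95.7122 − 87.5984 = 8.1138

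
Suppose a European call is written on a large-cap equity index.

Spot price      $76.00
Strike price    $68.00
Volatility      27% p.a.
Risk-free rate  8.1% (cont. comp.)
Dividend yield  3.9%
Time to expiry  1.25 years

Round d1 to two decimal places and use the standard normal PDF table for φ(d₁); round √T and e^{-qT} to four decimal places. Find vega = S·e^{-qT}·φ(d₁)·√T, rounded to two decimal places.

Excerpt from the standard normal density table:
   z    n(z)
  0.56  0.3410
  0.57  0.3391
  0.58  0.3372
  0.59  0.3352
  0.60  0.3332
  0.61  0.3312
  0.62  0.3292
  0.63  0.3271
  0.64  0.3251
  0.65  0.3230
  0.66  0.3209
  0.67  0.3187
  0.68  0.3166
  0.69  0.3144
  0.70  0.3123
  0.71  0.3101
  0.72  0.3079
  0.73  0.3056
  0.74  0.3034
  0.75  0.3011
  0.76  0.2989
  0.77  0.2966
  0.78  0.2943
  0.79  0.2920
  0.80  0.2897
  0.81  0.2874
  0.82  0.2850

25.44

T = 1.25;  σ√T = 0.3019
d₁ = [ln(76/68) + (0.081 − 0.039 + ½·0.27²)·1.25] / (σ√T) = (0.1112 + 0.0981) / 0.3019 = 0.6933 ≈ 0.69
√T = √1.25 = 1.1180
φ(d₁) = φ(0.69) = 0.3144
e^(−qT) = e^(−0.039·1.25) = 0.9524
vega = S·e^(−qT)·φ(d₁)·√T = 76·0.9524·0.3144·1.1180 = 25.4424
(Vega is the same for a European call and put with the same parameters.)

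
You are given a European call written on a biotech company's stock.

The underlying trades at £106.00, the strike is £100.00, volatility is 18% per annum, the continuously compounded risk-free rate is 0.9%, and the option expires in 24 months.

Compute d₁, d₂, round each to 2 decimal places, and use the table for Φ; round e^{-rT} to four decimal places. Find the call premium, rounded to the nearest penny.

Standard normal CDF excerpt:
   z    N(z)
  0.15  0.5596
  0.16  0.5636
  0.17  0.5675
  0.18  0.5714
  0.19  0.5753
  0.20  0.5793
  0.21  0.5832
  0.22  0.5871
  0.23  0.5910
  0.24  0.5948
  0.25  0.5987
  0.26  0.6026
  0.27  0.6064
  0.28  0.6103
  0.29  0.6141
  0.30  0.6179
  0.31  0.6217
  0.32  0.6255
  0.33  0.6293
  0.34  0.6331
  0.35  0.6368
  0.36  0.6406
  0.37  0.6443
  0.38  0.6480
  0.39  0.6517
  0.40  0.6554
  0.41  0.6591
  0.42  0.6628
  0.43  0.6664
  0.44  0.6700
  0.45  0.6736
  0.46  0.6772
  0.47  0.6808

£14.90

σ√T = 0.18 × 1.4142 = 0.2546
d₁ = [ln(106/100) + (0.009 + 0.18²/2)·2] / 0.2546 = [0.0583 + 0.0504] / 0.2546 = 0.4269 which rounds to 0.43
d₂ = d₁ − σ√T = 0.4269 − 0.2546 = 0.1723 which rounds to 0.17
exp(−rT) = exp(−0.009·2) = 0.9822
C = 106·N(0.43) − 100·0.9822·N(0.17) = 106·0.6664 − 100·0.9822·0.5675 = 70.6384 − 55.7398 = 14.8986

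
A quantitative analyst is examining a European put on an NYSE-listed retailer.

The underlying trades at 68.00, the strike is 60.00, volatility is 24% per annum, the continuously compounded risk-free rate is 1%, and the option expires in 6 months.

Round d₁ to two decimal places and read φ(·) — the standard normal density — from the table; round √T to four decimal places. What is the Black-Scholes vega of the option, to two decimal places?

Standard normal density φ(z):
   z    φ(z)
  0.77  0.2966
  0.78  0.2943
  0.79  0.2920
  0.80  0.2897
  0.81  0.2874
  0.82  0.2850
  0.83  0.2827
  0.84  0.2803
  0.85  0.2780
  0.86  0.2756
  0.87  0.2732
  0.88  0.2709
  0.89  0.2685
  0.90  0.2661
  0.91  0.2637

13.37

σ√T = 0.24·√0.5 = 0.1697
d₁ = [ln(68/60) + (0.01 + ½·0.24²)·0.5] / (σ√T) = (0.1252 + 0.0194) / 0.1697 = 0.8518 → 0.85
√T = √0.5 = 0.7071
φ(d₁) = φ(0.85) = 0.2780
vega = S·φ(d₁)·√T = 68·0.2780·0.7071 = 13.3670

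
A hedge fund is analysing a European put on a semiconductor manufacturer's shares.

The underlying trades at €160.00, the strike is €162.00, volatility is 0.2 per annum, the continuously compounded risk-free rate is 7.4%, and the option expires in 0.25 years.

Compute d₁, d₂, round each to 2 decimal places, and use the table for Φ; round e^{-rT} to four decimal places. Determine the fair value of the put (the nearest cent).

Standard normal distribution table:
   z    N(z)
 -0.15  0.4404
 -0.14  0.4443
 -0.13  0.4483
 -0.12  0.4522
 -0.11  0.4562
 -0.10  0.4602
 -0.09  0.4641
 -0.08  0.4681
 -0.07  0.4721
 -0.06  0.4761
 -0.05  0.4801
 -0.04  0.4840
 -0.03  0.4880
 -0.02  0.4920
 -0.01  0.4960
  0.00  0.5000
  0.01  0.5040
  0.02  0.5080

σ√T = 0.2 × 0.5000 = 0.1000
ln(S/K) + (r + σ²/2)T = ln(160/162) + (0.074 + 0.2²/2)·0.25 = -0.0124 + 0.0235 = 0.0111
d₁ = 0.0111 / 0.1000 = 0.1108 → 0.11
d₂ = d₁ − σ√T = 0.1108 − 0.1000 = 0.0108 → 0.01
e^(−rT) = e^(−0.074·0.25) = 0.9817
P = 162·0.9817·N(-0.01) − 160·N(-0.11) = 162·0.9817·0.4960 − 160·0.4562 = 78.8816 − 72.9920 = 5.8896

€5.89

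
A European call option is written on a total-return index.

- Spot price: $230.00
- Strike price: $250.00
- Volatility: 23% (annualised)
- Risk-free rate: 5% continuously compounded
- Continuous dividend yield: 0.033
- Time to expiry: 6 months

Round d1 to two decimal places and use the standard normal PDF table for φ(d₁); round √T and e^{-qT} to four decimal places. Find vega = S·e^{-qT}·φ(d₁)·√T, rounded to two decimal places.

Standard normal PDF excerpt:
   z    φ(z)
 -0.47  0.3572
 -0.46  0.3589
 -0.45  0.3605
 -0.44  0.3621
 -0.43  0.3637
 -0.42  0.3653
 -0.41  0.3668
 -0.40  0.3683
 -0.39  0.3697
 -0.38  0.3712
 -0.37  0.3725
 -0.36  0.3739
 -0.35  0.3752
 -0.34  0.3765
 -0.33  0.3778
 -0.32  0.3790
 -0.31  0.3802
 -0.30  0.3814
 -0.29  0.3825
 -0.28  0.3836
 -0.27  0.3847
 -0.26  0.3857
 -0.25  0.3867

T = 0.5;  σ√T = 0.1626
ln(S/K) + (r − q + σ²/2)T = ln(230/250) + (0.05 − 0.033 + 0.23²/2)·0.5 = -0.0834 + 0.0217 = -0.0617
d₁ = -0.0617 / 0.1626 = -0.3791 which rounds to -0.38
√T = √0.5 = 0.7071
φ(d₁) = φ(-0.38) = 0.3712
exp(−qT) = exp(−0.033·0.5) = 0.9836
vega = S·exp(−qT)·φ(d₁)·√T = 230·0.9836·0.3712·0.7071 = 59.3793

59.38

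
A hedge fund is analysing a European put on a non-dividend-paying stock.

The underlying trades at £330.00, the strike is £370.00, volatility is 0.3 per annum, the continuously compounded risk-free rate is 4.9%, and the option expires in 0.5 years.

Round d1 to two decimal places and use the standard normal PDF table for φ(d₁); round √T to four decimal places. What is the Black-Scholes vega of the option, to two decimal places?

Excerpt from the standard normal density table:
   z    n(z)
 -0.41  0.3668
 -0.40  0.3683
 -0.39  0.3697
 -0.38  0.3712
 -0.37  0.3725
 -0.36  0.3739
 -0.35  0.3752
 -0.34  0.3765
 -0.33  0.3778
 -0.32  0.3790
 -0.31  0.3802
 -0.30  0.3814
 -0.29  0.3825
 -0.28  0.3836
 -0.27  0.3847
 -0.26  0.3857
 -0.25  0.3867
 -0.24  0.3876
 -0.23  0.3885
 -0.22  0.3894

σ√T = 0.3·√0.5 = 0.2121
ln(S/K) + (r + σ²/2)T = ln(330/370) + (0.049 + 0.3²/2)·0.5 = -0.1144 + 0.0470 = -0.0674
d₁ = -0.0674 / 0.2121 = -0.3178 ⇒ -0.32
√T = √0.5 = 0.7071
φ(d₁) = φ(-0.32) = 0.3790
vega = S·φ(d₁)·√T = 330·0.3790·0.7071 = 88.4370
(The call has the same vega.)

88.44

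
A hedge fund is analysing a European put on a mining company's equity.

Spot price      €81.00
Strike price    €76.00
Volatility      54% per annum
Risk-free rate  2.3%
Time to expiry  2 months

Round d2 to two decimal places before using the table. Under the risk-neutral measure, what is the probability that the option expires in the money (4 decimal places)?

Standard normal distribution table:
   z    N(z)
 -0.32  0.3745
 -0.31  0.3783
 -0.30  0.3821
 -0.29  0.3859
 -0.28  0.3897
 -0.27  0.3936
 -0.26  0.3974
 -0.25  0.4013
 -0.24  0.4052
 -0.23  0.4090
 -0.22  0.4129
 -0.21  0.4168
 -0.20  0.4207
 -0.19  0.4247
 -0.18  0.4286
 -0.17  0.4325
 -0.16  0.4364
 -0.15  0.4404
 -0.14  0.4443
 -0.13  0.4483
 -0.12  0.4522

0.4207

σ√T = 0.54·√0.1667 = 0.2205
d₁ = [ln(81/76) + (0.023 + 0.54²/2)·0.1667] / 0.2205 = [0.0637 + 0.0281] / 0.2205 = 0.4166 ≈ 0.42
d₂ = d₁ − σ√T = 0.4166 − 0.2205 = 0.1962 ≈ 0.20
Pr(exercise) under Q = N(−d₂) = N(-0.20) = 0.4207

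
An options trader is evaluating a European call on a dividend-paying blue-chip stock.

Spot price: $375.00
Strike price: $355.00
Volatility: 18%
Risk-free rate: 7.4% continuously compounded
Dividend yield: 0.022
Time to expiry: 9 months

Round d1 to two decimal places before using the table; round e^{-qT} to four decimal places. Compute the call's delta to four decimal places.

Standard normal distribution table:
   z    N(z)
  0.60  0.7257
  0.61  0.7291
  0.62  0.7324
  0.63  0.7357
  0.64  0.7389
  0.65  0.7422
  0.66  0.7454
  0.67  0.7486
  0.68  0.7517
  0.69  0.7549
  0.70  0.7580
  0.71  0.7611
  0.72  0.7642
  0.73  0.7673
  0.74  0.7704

σ√T = 0.18·√0.75 = 0.1559
ln(S/K) + (r − q + σ²/2)T = ln(375/355) + (0.074 − 0.022 + 0.18²/2)·0.75 = 0.0548 + 0.0512 = 0.1060
d₁ = 0.1060 / 0.1559 = 0.6797 which rounds to 0.68
N(d₁) = N(0.68) = 0.7517
Δ_call = exp(−qT)·N(d₁) = 0.9836·0.7517 = 0.7394

0.7394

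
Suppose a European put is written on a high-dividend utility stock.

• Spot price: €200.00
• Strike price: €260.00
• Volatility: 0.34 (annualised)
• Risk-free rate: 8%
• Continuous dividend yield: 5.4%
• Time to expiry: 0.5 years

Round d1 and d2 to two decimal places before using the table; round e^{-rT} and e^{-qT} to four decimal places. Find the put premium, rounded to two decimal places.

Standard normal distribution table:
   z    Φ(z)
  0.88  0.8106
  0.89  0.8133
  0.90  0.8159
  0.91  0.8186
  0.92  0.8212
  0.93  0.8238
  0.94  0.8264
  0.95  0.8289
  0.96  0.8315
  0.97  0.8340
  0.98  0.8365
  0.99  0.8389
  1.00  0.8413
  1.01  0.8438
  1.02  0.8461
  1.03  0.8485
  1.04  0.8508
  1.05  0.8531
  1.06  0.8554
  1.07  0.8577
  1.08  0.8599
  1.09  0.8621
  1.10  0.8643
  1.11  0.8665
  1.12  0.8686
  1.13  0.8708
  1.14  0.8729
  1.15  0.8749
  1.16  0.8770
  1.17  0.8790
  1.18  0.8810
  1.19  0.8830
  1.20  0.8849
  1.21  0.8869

€59.21

σ√T = 0.34·√0.5 = 0.2404
d₁ = [ln(200/260) + (0.08 − 0.054 + 0.34²/2)·0.5] / 0.2404 = [-0.2624 + 0.0419] / 0.2404 = -0.9170 → -0.92
d₂ = d₁ − σ√T = -0.9170 − 0.2404 = -1.1574 → -1.16
exp(−qT) = exp(−0.054·0.5) = 0.9734;  exp(−rT) = exp(−0.08·0.5) = 0.9608
P = 260·0.9608·N(1.16) − 200·0.9734·N(0.92) = 260·0.9608·0.8770 − 200·0.9734·0.8212 = 219.0816 − 159.8712 = 59.2104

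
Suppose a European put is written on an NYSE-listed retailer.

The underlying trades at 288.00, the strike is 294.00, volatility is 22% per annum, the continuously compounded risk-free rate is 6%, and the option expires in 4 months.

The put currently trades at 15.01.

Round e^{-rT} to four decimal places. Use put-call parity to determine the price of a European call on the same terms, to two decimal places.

14.83

exp(−rT) = exp(−0.06·0.3333) = 0.9802
Put-call parity: C − P = S − K·e^(−rT) = 288 − 294·0.9802 = 288 − 288.1788 = -0.1788
C = P + (C − P) = 15.01 + (-0.1788) = 14.8312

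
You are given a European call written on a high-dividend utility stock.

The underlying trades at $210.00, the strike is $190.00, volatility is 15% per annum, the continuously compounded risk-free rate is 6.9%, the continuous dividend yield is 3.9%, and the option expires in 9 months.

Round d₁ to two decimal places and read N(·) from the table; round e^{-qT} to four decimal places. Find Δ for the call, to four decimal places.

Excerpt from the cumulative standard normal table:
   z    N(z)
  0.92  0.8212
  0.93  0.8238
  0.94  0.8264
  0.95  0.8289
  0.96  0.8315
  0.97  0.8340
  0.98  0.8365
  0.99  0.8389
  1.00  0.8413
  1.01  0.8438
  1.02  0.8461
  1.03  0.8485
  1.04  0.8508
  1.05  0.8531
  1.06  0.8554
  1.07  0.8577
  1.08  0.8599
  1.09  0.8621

T = 0.75;  σ√T = 0.1299
ln(S/K) + (r − q + σ²/2)T = ln(210/190) + (0.069 − 0.039 + 0.15²/2)·0.75 = 0.1001 + 0.0309 = 0.1310
d₁ = 0.1310 / 0.1299 = 1.0086 ≈ 1.01
N(d₁) = N(1.01) = 0.8438
Δ_call = exp(−qT)·N(d₁) = 0.9712·0.8438 = 0.8195

0.8195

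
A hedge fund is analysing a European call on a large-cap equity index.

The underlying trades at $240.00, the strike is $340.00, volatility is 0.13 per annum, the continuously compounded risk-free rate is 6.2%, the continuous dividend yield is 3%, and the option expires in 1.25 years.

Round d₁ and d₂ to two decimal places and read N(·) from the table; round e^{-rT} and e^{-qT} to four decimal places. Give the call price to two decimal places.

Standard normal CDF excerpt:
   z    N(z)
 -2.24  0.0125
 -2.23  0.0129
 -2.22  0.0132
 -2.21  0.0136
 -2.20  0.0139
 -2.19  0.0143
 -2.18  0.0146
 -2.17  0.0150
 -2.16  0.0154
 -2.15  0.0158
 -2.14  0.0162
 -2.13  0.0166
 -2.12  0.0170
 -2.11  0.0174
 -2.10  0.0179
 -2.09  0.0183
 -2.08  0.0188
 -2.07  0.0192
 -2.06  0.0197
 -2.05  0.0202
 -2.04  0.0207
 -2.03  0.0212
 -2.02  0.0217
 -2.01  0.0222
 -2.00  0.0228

σ√T = 0.13 × 1.1180 = 0.1453
d₁ = [ln(240/340) + (0.062 − 0.03 + 0.13²/2)·1.25] / 0.1453 = [-0.3483 + 0.0506] / 0.1453 = -2.0485 which rounds to -2.05
d₂ = d₁ − σ√T = -2.0485 − 0.1453 = -2.1939 which rounds to -2.19
exp(−qT) = exp(−0.03·1.25) = 0.9632;  exp(−rT) = exp(−0.062·1.25) = 0.9254
C = 240·0.9632·N(-2.05) − 340·0.9254·N(-2.19) = 240·0.9632·0.0202 − 340·0.9254·0.0143 = 4.6696 − 4.4993 = 0.1703

$0.17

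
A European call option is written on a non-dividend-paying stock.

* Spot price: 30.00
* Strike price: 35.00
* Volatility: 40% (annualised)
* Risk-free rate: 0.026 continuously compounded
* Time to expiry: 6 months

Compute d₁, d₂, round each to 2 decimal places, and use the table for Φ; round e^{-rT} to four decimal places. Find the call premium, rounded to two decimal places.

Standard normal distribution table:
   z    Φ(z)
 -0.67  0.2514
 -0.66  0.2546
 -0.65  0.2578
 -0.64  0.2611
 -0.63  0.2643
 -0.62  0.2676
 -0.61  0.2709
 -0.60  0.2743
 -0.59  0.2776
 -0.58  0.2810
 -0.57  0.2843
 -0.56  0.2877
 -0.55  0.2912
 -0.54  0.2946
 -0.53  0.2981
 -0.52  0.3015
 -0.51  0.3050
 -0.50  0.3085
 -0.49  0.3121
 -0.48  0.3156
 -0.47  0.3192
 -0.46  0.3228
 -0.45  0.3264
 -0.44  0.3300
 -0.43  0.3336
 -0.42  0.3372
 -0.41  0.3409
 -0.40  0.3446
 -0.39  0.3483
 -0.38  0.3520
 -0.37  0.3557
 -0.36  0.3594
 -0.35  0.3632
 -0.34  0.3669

σ√T = 0.4·√0.5 = 0.2828
d₁ = [ln(30/35) + (0.026 + ½·0.4²)·0.5] / (σ√T) = (-0.1542 + 0.0530) / 0.2828 = -0.3576 ≈ -0.36
d₂ = -0.3576 − 0.2828 = -0.6405 ≈ -0.64
e^(−rT) = e^(−0.026·0.5) = 0.9871
C = 30·N(-0.36) − 35·0.9871·N(-0.64) = 30·0.3594 − 35·0.9871·0.2611 = 10.7820 − 9.0206 = 1.7614

1.76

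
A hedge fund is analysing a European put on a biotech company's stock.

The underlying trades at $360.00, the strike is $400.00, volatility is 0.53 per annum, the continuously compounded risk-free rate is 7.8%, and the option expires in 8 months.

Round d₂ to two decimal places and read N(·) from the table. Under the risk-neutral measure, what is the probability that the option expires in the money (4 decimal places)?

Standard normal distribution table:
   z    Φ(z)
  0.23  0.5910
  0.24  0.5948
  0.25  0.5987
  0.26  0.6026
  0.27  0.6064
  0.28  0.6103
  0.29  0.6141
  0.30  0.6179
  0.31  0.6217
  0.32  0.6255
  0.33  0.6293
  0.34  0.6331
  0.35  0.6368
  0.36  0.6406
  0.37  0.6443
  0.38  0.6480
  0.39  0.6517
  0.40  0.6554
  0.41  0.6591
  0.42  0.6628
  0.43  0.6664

0.6331

σ√T = 0.53·√0.6667 = 0.4327
d₁ = [ln(360/400) + (0.078 + ½·0.53²)·0.6667] / (σ√T) = (-0.1054 + 0.1456) / 0.4327 = 0.0931 → 0.09
d₂ = 0.0931 − 0.4327 = -0.3397 → -0.34
Pr(exercise) under Q = N(−d₂) = N(0.34) = 0.6331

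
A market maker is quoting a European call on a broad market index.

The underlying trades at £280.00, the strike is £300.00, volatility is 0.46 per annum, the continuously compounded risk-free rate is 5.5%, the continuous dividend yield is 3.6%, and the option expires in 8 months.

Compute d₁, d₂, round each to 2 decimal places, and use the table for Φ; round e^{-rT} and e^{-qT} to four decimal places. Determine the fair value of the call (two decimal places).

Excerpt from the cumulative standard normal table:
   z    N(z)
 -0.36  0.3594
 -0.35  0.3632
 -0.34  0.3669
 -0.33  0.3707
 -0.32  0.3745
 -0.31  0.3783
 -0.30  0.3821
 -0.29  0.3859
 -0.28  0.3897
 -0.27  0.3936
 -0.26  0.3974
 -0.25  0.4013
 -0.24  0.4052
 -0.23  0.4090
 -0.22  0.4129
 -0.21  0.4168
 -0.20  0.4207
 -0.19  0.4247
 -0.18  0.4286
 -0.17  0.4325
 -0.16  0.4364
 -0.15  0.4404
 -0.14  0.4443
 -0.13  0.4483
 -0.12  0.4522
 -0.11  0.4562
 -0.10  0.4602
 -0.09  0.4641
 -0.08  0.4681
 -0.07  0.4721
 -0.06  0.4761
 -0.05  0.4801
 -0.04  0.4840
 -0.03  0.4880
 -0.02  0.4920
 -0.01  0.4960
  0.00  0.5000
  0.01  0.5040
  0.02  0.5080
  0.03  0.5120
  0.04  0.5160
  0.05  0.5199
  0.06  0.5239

T = 0.6667;  σ√T = 0.3756
d₁ = [ln(280/300) + (0.055 − 0.036 + 0.46²/2)·0.6667] / 0.3756 = [-0.0690 + 0.0832] / 0.3756 = 0.0378 → 0.04
d₂ = d₁ − σ√T = 0.0378 − 0.3756 = -0.3378 → -0.34
e^(−qT) = e^(−0.036·0.6667) = 0.9763;  e^(−rT) = e^(−0.055·0.6667) = 0.9640
N(d₁) = N(0.04) = 0.5160;  N(d₂) = N(-0.34) = 0.3669
C = 280·0.9763·0.5160 − 300·0.9640·0.3669 = 141.0558 − 106.1075 = 34.9483

£34.95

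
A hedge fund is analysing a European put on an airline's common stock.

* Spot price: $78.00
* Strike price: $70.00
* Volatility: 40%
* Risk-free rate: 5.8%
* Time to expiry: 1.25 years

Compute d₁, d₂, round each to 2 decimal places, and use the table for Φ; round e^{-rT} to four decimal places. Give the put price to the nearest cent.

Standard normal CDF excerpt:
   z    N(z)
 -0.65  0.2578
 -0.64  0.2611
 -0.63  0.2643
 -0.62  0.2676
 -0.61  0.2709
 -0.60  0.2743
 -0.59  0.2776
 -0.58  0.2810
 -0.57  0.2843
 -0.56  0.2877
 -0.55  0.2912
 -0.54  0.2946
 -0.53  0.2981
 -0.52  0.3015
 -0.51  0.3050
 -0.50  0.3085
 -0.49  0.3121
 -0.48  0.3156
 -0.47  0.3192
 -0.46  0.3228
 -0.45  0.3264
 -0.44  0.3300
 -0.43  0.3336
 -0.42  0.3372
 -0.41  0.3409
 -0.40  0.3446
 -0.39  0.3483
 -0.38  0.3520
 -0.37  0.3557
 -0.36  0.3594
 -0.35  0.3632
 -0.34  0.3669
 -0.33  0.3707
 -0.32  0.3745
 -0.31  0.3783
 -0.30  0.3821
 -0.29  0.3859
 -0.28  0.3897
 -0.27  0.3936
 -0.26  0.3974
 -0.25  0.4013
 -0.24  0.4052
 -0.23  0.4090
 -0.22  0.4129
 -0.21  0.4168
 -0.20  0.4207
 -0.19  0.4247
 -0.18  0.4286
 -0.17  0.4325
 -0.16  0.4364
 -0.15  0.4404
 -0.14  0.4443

σ√T = 0.4·√1.25 = 0.4472
d₁ = [ln(78/70) + (0.058 + ½·0.4²)·1.25] / (σ√T) = (0.1082 + 0.1725) / 0.4472 = 0.6277 → 0.63
d₂ = 0.6277 − 0.4472 = 0.1805 → 0.18
e^(−rT) = e^(−0.058·1.25) = 0.9301
N(−d₂) = N(-0.18) = 0.4286;  N(−d₁) = N(-0.63) = 0.2643
P = 70·0.9301·0.4286 − 78·0.2643 = 27.9049 − 20.6154 = 7.2895

$7.29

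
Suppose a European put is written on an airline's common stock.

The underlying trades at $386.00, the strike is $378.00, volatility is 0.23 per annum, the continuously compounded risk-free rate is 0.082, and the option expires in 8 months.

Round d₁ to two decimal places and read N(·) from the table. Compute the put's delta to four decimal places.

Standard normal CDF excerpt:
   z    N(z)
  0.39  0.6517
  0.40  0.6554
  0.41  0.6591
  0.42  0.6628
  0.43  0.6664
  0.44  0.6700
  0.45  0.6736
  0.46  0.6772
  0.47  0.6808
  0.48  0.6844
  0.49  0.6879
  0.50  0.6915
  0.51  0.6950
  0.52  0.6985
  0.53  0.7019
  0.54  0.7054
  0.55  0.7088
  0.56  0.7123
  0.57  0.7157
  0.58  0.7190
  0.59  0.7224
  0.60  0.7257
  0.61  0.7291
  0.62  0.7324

-0.3085

σ√T = 0.23 × 0.8165 = 0.1878
d₁ = [ln(386/378) + (0.082 + ½·0.23²)·0.6667] / (σ√T) = (0.0209 + 0.0723) / 0.1878 = 0.4965 which rounds to 0.50
N(d₁) = N(0.50) = 0.6915
Δ_put = N(d₁) − 1 = 0.6915 − 1 = -0.3085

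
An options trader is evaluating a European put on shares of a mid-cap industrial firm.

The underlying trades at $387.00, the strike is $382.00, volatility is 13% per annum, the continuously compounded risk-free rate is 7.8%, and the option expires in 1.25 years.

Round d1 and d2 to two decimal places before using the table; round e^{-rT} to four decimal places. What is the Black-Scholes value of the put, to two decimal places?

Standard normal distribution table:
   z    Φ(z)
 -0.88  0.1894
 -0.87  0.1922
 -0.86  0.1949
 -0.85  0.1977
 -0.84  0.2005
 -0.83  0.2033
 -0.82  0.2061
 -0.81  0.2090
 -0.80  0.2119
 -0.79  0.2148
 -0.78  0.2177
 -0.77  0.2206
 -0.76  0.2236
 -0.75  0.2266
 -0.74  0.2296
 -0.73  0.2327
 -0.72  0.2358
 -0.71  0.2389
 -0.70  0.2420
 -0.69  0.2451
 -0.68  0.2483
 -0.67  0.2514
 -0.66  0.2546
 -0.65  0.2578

$6.25

T = 1.25;  σ√T = 0.1453
d₁ = [ln(387/382) + (0.078 + 0.13²/2)·1.25] / 0.1453 = [0.0130 + 0.1081] / 0.1453 = 0.8330 which rounds to 0.83
d₂ = d₁ − σ√T = 0.8330 − 0.1453 = 0.6876 which rounds to 0.69
exp(−rT) = exp(−0.078·1.25) = 0.9071
N(−d₂) = N(-0.69) = 0.2451;  N(−d₁) = N(-0.83) = 0.2033
P = 382·0.9071·0.2451 − 387·0.2033 = 84.9301 − 78.6771 = 6.2530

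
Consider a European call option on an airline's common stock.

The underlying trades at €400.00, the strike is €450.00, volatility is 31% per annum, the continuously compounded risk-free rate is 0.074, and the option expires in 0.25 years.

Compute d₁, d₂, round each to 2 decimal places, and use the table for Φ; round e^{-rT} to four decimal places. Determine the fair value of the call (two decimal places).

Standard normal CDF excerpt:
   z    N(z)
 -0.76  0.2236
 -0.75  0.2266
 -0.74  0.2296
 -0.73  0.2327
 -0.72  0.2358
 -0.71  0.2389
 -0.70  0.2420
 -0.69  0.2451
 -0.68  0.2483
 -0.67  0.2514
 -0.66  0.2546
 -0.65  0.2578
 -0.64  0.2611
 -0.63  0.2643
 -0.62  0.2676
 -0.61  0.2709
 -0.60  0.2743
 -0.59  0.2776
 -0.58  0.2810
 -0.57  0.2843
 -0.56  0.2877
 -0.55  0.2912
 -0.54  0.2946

T = 0.25;  σ√T = 0.1550
d₁ = [ln(400/450) + (0.074 + 0.31²/2)·0.25] / 0.1550 = [-0.1178 + 0.0305] / 0.1550 = -0.5630 ≈ -0.56
d₂ = d₁ − σ√T = -0.5630 − 0.1550 = -0.7180 ≈ -0.72
e^(−rT) = e^(−0.074·0.25) = 0.9817
N(d₁) = N(-0.56) = 0.2877;  N(d₂) = N(-0.72) = 0.2358
C = 400·0.2877 − 450·0.9817·0.2358 = 115.0800 − 104.1682 = 10.9118

€10.91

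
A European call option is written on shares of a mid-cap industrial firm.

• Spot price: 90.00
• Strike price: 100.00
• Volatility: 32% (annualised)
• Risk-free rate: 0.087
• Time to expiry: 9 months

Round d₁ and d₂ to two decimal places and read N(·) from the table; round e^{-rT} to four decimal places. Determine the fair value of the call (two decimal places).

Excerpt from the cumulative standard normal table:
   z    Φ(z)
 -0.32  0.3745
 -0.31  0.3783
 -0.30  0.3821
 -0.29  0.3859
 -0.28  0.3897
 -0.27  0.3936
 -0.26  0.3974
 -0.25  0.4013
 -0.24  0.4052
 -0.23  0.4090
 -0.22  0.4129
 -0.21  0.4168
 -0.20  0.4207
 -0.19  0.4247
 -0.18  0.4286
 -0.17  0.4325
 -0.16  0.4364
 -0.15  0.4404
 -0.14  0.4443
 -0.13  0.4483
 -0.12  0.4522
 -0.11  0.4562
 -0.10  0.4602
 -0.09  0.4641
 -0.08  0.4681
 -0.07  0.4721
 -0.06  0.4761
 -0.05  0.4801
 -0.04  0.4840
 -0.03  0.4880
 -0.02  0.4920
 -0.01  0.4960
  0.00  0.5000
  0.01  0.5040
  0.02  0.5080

8.13

T = 0.75;  σ√T = 0.2771
d₁ = [ln(90/100) + (0.087 + 0.32²/2)·0.75] / 0.2771 = [-0.1054 + 0.1036] / 0.2771 = -0.0062 which rounds to -0.01
d₂ = d₁ − σ√T = -0.0062 − 0.2771 = -0.2833 which rounds to -0.28
e^(−rT) = e^(−0.087·0.75) = 0.9368
N(d₁) = N(-0.01) = 0.4960;  N(d₂) = N(-0.28) = 0.3897
C = 90·0.4960 − 100·0.9368·0.3897 = 44.6400 − 36.5071 = 8.1329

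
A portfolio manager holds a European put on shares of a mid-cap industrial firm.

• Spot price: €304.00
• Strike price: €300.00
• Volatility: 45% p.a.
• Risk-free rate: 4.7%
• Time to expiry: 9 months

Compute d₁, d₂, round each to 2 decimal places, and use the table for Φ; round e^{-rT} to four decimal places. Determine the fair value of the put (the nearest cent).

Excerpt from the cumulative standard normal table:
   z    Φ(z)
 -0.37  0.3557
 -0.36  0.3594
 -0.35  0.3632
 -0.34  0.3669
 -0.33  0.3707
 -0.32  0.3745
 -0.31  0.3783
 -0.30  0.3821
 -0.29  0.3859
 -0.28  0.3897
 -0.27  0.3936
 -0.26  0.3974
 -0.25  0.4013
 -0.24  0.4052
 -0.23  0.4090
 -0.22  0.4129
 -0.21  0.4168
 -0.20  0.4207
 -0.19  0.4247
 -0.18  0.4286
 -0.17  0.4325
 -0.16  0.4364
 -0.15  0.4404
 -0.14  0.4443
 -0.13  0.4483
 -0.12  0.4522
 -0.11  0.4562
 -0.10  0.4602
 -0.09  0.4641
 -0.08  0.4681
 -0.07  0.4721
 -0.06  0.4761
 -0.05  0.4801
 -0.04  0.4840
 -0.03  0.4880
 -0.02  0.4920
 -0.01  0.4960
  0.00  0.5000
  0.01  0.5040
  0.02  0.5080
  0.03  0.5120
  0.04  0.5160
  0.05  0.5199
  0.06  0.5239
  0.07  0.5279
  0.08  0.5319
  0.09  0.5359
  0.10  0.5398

T = 0.75;  σ√T = 0.3897
ln(S/K) + (r + σ²/2)T = ln(304/300) + (0.047 + 0.45²/2)·0.75 = 0.0132 + 0.1112 = 0.1244
d₁ = 0.1244 / 0.3897 = 0.3193 which rounds to 0.32
d₂ = d₁ − σ√T = 0.3193 − 0.3897 = -0.0704 which rounds to -0.07
e^(−rT) = e^(−0.047·0.75) = 0.9654
N(−d₂) = N(0.07) = 0.5279;  N(−d₁) = N(-0.32) = 0.3745
P = 300·0.9654·0.5279 − 304·0.3745 = 152.8904 − 113.8480 = 39.0424

€39.04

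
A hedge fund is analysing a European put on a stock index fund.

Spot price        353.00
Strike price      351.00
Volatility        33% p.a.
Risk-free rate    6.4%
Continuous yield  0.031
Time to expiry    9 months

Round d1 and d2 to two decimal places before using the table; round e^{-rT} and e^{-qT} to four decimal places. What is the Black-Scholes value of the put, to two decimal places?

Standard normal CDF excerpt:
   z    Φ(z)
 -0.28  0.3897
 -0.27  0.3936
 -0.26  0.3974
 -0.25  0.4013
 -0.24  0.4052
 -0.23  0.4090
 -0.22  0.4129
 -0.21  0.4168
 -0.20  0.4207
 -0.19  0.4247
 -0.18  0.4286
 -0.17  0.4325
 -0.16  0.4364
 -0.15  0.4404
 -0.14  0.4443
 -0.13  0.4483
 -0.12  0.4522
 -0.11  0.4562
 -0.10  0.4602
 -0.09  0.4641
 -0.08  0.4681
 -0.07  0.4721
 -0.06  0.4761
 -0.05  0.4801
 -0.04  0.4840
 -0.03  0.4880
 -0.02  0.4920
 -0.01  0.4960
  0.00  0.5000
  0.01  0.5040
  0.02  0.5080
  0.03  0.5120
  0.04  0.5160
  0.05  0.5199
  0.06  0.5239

34.22

σ√T = 0.33·√0.75 = 0.2858
ln(S/K) + (r − q + σ²/2)T = ln(353/351) + (0.064 − 0.031 + 0.33²/2)·0.75 = 0.0057 + 0.0656 = 0.0713
d₁ = 0.0713 / 0.2858 = 0.2494 ⇒ 0.25
d₂ = d₁ − σ√T = 0.2494 − 0.2858 = -0.0364 ⇒ -0.04
e^(−qT) = e^(−0.031·0.75) = 0.9770;  e^(−rT) = e^(−0.064·0.75) = 0.9531
N(−d₂) = N(0.04) = 0.5160;  N(−d₁) = N(-0.25) = 0.4013
P = 351·0.9531·0.5160 − 353·0.9770·0.4013 = 172.6217 − 138.4007 = 34.2209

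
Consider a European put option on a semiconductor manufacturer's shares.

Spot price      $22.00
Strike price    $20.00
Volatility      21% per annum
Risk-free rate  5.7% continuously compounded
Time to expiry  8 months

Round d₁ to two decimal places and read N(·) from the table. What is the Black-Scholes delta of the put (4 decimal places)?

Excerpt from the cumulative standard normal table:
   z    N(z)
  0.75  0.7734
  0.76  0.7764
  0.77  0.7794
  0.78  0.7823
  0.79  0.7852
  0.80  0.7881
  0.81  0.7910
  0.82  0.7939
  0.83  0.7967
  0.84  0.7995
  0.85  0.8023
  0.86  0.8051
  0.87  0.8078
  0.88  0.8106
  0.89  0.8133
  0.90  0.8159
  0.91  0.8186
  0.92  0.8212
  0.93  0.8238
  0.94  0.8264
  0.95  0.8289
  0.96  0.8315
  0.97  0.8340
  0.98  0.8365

-0.1949

σ√T = 0.21 × 0.8165 = 0.1715
d₁ = [ln(22/20) + (0.057 + 0.21²/2)·0.6667] / 0.1715 = [0.0953 + 0.0527] / 0.1715 = 0.8632 ≈ 0.86
N(d₁) = N(0.86) = 0.8051
Δ_put = N(d₁) − 1 = 0.8051 − 1 = -0.1949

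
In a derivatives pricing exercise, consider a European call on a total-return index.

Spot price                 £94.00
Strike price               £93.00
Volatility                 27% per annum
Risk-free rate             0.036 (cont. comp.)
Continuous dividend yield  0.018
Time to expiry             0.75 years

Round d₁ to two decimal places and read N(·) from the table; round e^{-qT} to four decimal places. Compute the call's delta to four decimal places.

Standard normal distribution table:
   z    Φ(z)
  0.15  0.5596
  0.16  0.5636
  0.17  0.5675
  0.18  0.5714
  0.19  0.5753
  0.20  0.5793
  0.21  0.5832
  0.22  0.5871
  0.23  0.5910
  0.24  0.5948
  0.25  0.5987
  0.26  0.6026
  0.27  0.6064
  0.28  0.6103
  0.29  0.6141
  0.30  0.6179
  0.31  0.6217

0.5792

σ√T = 0.27·√0.75 = 0.2338
d₁ = [ln(94/93) + (0.036 − 0.018 + 0.27²/2)·0.75] / 0.2338 = [0.0107 + 0.0408] / 0.2338 = 0.2204 ⇒ 0.22
N(d₁) = N(0.22) = 0.5871
Δ_call = exp(−qT)·N(d₁) = 0.9866·0.5871 = 0.5792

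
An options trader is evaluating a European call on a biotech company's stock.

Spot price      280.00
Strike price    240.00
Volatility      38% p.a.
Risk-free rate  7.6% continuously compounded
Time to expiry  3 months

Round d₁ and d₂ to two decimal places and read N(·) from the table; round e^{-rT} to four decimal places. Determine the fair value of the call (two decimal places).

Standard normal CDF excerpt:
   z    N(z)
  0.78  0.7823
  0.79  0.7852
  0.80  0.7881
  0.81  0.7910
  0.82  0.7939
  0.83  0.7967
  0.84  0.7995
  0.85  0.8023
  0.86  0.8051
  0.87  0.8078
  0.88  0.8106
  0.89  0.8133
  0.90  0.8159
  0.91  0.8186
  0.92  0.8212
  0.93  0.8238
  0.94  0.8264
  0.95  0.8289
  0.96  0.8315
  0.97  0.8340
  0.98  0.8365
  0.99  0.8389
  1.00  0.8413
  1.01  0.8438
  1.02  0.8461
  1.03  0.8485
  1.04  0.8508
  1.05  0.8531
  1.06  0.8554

49.31

σ√T = 0.38 × 0.5000 = 0.1900
d₁ = [ln(280/240) + (0.076 + ½·0.38²)·0.25] / (σ√T) = (0.1542 + 0.0370) / 0.1900 = 1.0063 ≈ 1.01
d₂ = 1.0063 − 0.1900 = 0.8163 ≈ 0.82
exp(−rT) = exp(−0.076·0.25) = 0.9812
C = 280·N(1.01) − 240·0.9812·N(0.82) = 280·0.8438 − 240·0.9812·0.7939 = 236.2640 − 186.9539 = 49.3101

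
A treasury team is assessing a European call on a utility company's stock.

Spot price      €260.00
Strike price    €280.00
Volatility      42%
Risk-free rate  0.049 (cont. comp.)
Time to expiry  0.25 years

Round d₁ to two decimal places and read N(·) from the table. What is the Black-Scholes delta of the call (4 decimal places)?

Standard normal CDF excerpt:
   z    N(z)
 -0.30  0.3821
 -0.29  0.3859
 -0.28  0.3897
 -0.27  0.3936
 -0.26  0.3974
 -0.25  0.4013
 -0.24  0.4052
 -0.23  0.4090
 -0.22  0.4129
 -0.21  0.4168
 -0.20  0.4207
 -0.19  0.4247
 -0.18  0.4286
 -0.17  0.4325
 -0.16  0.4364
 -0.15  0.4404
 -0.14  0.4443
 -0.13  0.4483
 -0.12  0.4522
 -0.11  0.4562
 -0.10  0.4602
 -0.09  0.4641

0.4247

σ√T = 0.42 × 0.5000 = 0.2100
d₁ = [ln(260/280) + (0.049 + 0.42²/2)·0.25] / 0.2100 = [-0.0741 + 0.0343] / 0.2100 = -0.1896 ≈ -0.19
N(d₁) = N(-0.19) = 0.4247
Δ_call = N(d₁) = 0.4247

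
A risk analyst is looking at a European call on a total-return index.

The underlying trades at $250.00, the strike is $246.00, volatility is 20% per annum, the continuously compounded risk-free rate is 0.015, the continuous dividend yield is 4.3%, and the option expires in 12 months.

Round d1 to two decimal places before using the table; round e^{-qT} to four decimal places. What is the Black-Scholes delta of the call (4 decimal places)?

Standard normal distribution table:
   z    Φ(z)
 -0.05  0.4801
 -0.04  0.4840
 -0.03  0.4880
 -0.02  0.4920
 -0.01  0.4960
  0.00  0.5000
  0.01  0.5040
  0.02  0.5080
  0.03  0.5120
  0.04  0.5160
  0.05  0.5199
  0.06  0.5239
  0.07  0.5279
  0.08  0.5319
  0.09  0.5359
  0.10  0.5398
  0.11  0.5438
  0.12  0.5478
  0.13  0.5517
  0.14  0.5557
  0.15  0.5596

T = 1;  σ√T = 0.2000
d₁ = [ln(250/246) + (0.015 − 0.043 + 0.2²/2)·1] / 0.2000 = [0.0161 − 0.0080] / 0.2000 = 0.0406 → 0.04
N(d₁) = N(0.04) = 0.5160
Δ_call = exp(−qT)·N(d₁) = 0.9579·0.5160 = 0.4943

0.4943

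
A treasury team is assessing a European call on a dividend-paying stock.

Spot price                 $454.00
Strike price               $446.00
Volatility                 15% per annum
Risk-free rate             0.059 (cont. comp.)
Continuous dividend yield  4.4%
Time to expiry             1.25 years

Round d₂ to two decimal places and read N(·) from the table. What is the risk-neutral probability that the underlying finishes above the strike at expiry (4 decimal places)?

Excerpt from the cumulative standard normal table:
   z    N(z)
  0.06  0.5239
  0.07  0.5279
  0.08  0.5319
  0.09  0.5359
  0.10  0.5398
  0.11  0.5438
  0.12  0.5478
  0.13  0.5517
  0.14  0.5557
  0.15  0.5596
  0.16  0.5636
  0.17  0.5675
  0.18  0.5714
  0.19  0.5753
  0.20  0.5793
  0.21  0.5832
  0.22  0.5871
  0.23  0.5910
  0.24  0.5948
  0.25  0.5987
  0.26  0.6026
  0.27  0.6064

T = 1.25;  σ√T = 0.1677
d₁ = [ln(454/446) + (0.059 − 0.044 + 0.15²/2)·1.25] / 0.1677 = [0.0178 + 0.0328] / 0.1677 = 0.3017 ≈ 0.30
d₂ = d₁ − σ√T = 0.3017 − 0.1677 = 0.1340 ≈ 0.13
Risk-neutral Pr[S_T > K] = N(d₂) = N(0.13) = 0.5517

0.5517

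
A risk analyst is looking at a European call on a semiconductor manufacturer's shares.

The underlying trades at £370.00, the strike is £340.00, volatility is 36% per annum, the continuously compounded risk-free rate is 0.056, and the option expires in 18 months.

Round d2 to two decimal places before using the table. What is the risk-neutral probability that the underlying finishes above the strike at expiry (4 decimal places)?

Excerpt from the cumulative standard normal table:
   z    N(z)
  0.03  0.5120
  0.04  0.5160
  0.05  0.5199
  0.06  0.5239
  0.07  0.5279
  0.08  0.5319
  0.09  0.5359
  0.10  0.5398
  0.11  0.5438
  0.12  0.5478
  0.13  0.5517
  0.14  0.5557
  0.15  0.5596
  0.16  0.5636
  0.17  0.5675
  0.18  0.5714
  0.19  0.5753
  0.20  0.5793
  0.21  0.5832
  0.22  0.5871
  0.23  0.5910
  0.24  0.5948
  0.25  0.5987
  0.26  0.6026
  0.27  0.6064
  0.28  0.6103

0.5636

σ√T = 0.36·√1.5 = 0.4409
d₁ = [ln(370/340) + (0.056 + ½·0.36²)·1.5] / (σ√T) = (0.0846 + 0.1812) / 0.4409 = 0.6027 → 0.60
d₂ = 0.6027 − 0.4409 = 0.1618 → 0.16
Risk-neutral Pr[S_T > K] = N(d₂) = N(0.16) = 0.5636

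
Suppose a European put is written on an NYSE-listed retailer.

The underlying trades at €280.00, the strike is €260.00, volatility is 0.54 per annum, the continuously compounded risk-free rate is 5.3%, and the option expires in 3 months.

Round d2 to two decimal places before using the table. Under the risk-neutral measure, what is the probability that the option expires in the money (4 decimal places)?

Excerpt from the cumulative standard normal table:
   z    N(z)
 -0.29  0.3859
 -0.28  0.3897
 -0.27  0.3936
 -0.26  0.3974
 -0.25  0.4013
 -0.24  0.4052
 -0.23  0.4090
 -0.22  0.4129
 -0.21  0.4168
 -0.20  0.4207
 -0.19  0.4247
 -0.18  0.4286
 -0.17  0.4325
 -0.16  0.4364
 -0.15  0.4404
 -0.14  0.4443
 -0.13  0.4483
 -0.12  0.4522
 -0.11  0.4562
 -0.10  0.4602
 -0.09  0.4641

T = 0.25;  σ√T = 0.2700
ln(S/K) + (r + σ²/2)T = ln(280/260) + (0.053 + 0.54²/2)·0.25 = 0.0741 + 0.0497 = 0.1238
d₁ = 0.1238 / 0.2700 = 0.4585 ⇒ 0.46
d₂ = d₁ − σ√T = 0.4585 − 0.2700 = 0.1885 ⇒ 0.19
Risk-neutral Pr[S_T < K] = N(−d₂) = N(-0.19) = 0.4247

0.4247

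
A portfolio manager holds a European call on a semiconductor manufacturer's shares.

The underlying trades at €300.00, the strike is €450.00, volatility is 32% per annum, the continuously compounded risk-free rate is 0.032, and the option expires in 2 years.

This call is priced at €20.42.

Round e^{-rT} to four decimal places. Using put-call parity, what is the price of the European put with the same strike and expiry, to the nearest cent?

€142.52

e^(−rT) = e^(−0.032·2) = 0.9380
Put-call parity: C − P = S − K·e^(−rT) = 300 − 450·0.9380 = 300 − 422.1000 = -122.1000
P = C − (C − P) = 20.42 − (-122.1000) = 142.5200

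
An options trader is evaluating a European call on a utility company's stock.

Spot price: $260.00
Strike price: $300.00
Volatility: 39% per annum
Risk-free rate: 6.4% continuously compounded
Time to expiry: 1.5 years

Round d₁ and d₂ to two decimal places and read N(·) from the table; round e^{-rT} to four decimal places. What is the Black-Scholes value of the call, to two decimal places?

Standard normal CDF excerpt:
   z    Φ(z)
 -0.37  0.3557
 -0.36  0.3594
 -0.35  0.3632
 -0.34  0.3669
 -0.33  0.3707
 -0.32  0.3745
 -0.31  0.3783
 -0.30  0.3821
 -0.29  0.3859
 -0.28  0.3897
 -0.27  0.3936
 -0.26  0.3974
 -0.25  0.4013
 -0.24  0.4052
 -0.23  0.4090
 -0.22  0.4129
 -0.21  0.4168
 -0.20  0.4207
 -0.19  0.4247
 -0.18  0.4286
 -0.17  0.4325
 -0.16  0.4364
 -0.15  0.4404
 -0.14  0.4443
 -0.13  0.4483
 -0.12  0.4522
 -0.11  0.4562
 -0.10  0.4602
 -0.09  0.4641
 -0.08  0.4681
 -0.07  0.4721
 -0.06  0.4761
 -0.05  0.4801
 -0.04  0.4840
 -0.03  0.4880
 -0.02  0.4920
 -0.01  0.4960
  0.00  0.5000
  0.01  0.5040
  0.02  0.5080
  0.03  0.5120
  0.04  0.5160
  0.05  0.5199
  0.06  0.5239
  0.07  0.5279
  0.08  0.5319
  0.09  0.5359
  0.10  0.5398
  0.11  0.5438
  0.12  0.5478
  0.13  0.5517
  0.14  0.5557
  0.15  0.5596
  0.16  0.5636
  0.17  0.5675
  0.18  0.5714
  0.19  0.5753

$44.48

T = 1.5;  σ√T = 0.4777
d₁ = [ln(260/300) + (0.064 + 0.39²/2)·1.5] / 0.4777 = [-0.1431 + 0.2101] / 0.4777 = 0.1402 → 0.14
d₂ = d₁ − σ√T = 0.1402 − 0.4777 = -0.3374 → -0.34
e^(−rT) = e^(−0.064·1.5) = 0.9085
N(d₁) = N(0.14) = 0.5557;  N(d₂) = N(-0.34) = 0.3669
C = 260·0.5557 − 300·0.9085·0.3669 = 144.4820 − 99.9986 = 44.4834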